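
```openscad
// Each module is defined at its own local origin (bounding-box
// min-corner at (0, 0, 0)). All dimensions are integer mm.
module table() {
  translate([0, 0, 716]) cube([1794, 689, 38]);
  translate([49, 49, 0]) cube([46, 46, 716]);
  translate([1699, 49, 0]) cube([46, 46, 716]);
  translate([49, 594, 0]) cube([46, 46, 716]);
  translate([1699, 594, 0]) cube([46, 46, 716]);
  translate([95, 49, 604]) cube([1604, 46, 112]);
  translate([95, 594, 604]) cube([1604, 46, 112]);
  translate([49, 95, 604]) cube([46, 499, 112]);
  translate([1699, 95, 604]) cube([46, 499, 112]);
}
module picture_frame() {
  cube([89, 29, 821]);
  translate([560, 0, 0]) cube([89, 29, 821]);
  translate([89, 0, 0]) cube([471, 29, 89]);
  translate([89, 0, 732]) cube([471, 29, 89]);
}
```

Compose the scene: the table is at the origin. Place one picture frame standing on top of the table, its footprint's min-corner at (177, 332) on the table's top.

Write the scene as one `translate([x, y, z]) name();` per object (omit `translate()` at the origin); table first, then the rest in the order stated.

table();
translate([177, 332, 754]) picture_frame();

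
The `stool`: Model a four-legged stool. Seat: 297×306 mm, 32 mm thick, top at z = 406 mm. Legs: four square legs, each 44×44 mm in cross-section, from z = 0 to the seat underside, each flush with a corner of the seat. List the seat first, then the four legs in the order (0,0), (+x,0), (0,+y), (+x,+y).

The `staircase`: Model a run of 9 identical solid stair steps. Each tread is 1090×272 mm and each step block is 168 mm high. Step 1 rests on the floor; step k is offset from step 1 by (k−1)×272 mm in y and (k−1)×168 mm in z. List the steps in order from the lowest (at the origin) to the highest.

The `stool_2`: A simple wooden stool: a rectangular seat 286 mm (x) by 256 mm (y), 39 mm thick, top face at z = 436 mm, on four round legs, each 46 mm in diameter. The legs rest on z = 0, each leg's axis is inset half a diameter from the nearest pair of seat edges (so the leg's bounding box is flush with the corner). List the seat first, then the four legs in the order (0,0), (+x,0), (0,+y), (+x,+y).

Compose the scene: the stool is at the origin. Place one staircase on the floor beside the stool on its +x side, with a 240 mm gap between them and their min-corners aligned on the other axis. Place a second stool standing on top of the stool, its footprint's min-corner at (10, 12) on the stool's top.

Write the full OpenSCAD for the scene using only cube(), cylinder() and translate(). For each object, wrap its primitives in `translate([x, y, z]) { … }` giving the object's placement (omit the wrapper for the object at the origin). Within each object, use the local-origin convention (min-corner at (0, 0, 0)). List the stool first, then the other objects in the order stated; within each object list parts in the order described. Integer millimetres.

translate([0, 0, 374]) cube([297, 306, 32]);
cube([44, 44, 374]);
translate([253, 0, 0]) cube([44, 44, 374]);
translate([0, 262, 0]) cube([44, 44, 374]);
translate([253, 262, 0]) cube([44, 44, 374]);
translate([537, 0, 0]) {
  cube([1090, 272, 168]);
  translate([0, 272, 168]) cube([1090, 272, 168]);
  translate([0, 544, 336]) cube([1090, 272, 168]);
  translate([0, 816, 504]) cube([1090, 272, 168]);
  translate([0, 1088, 672]) cube([1090, 272, 168]);
  translate([0, 1360, 840]) cube([1090, 272, 168]);
  translate([0, 1632, 1008]) cube([1090, 272, 168]);
  translate([0, 1904, 1176]) cube([1090, 272, 168]);
  translate([0, 2176, 1344]) cube([1090, 272, 168]);
}
translate([10, 12, 406]) {
  translate([0, 0, 397]) cube([286, 256, 39]);
  translate([23, 23, 0]) cylinder(h = 397, r = 23);
  translate([263, 23, 0]) cylinder(h = 397, r = 23);
  translate([23, 233, 0]) cylinder(h = 397, r = 23);
  translate([263, 233, 0]) cylinder(h = 397, r = 23);
}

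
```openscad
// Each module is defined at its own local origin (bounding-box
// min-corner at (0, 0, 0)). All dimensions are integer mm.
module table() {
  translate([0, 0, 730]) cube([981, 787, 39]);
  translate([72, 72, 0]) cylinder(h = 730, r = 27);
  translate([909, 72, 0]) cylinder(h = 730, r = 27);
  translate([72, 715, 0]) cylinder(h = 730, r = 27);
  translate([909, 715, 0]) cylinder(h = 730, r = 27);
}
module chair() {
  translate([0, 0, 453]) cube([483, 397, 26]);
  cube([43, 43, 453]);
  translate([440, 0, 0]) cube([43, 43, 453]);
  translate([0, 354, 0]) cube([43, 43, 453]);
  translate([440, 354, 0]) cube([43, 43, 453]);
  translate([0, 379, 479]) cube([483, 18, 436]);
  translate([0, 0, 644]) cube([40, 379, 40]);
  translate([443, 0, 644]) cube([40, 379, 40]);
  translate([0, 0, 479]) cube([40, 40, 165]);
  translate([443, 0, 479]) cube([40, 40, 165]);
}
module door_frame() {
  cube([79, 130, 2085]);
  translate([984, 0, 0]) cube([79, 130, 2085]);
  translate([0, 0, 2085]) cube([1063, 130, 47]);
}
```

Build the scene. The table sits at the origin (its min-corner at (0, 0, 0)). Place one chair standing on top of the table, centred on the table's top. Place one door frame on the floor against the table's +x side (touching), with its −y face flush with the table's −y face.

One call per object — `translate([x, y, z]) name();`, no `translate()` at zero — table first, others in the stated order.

table();
translate([249, 195, 769]) chair();
translate([981, 0, 0]) door_frame();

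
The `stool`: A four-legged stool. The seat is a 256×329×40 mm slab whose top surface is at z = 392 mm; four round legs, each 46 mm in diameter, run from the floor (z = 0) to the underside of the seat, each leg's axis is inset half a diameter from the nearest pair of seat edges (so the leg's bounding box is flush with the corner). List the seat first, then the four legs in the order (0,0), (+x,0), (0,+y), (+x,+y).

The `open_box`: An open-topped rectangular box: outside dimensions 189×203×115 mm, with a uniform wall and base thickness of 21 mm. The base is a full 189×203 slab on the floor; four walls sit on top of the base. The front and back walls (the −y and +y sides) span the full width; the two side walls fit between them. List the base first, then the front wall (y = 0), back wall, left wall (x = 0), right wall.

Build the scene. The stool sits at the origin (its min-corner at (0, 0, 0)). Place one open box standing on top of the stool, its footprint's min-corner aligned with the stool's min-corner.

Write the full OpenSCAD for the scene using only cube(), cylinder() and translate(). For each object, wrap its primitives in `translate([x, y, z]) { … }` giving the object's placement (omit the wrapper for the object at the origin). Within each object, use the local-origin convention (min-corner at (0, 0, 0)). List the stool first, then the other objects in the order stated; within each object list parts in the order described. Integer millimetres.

translate([0, 0, 352]) cube([256, 329, 40]);
translate([23, 23, 0]) cylinder(h = 352, r = 23);
translate([233, 23, 0]) cylinder(h = 352, r = 23);
translate([23, 306, 0]) cylinder(h = 352, r = 23);
translate([233, 306, 0]) cylinder(h = 352, r = 23);
translate([0, 0, 392]) {
  cube([189, 203, 21]);
  translate([0, 0, 21]) cube([189, 21, 94]);
  translate([0, 182, 21]) cube([189, 21, 94]);
  translate([0, 21, 21]) cube([21, 161, 94]);
  translate([168, 21, 21]) cube([21, 161, 94]);
}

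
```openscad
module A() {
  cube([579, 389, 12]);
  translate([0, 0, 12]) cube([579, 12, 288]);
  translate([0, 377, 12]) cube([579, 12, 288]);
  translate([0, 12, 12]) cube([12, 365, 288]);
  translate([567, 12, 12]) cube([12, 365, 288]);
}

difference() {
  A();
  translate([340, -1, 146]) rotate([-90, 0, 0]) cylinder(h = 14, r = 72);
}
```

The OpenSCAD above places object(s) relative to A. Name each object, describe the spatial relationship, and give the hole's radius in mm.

The subtracted cylinder has r = 72 mm.

A is an open box. The open box has a circular hole through its front wall. The hole's radius is 72 mm.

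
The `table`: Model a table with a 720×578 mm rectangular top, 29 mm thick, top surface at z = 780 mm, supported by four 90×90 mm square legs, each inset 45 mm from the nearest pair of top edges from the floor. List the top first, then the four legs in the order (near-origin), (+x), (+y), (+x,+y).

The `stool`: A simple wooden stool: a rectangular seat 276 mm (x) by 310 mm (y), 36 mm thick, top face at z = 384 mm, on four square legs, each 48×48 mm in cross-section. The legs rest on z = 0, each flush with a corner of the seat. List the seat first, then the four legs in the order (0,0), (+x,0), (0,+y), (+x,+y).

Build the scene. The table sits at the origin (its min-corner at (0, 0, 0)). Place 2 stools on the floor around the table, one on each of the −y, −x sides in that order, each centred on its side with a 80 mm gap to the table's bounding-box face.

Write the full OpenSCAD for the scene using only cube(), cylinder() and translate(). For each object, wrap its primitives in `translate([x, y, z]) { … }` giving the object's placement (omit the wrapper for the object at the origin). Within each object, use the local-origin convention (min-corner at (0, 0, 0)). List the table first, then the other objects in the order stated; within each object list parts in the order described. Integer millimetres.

translate([0, 0, 751]) cube([720, 578, 29]);
translate([45, 45, 0]) cube([90, 90, 751]);
translate([585, 45, 0]) cube([90, 90, 751]);
translate([45, 443, 0]) cube([90, 90, 751]);
translate([585, 443, 0]) cube([90, 90, 751]);
translate([222, -390, 0]) {
  translate([0, 0, 348]) cube([276, 310, 36]);
  cube([48, 48, 348]);
  translate([228, 0, 0]) cube([48, 48, 348]);
  translate([0, 262, 0]) cube([48, 48, 348]);
  translate([228, 262, 0]) cube([48, 48, 348]);
}
translate([-356, 134, 0]) {
  translate([0, 0, 348]) cube([276, 310, 36]);
  cube([48, 48, 348]);
  translate([228, 0, 0]) cube([48, 48, 348]);
  translate([0, 262, 0]) cube([48, 48, 348]);
  translate([228, 262, 0]) cube([48, 48, 348]);
}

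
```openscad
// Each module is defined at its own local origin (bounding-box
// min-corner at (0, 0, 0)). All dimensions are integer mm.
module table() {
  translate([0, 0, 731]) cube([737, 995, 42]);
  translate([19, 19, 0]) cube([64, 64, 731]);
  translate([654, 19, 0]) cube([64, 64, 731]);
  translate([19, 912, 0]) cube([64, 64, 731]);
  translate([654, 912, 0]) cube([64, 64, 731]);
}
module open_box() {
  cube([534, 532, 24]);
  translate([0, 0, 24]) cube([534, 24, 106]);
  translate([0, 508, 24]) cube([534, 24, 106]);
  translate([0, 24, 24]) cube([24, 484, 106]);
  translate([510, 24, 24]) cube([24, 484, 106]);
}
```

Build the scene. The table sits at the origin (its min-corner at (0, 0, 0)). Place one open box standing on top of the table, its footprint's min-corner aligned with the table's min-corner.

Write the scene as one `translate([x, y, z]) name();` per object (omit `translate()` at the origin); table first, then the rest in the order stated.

table();
translate([0, 0, 773]) open_box();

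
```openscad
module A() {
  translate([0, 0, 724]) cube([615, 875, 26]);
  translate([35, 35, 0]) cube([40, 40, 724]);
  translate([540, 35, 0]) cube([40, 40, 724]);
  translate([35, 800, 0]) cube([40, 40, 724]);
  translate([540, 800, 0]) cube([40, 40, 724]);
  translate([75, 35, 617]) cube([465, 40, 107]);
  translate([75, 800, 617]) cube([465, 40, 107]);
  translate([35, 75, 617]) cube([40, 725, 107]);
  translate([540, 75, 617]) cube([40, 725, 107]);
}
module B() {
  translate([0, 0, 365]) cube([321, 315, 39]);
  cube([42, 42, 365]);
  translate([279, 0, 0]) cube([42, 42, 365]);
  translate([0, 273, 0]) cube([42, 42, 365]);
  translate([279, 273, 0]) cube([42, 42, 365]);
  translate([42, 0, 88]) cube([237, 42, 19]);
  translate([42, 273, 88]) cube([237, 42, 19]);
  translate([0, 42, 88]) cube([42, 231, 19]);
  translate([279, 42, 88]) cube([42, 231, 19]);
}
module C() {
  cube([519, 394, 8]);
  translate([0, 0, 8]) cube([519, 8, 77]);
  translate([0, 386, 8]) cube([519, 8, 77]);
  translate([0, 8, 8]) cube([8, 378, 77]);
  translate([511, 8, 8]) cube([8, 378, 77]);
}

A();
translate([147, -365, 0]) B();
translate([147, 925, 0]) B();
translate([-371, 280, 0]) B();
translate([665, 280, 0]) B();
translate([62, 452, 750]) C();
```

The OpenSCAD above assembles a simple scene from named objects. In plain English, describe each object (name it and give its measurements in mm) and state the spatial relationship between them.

A is a rectangular dining table. The top is 615×875×26 mm with its upper surface at z = 750 mm. It stands on four 40×40 mm square legs, each inset 35 mm from the nearest pair of top edges, running from the floor to the underside of the top. Four apron rails, 40 mm thick and 107 mm tall, run between adjacent legs with their top edges flush with the underside of the top and their outer faces flush with the legs' outer faces.

B is a four-legged stool. The seat is a 321×315×39 mm slab whose top surface is at z = 404 mm; four square legs, each 42×42 mm in cross-section, run from the floor (z = 0) to the underside of the seat, each flush with a corner of the seat. Four stretchers, 42 mm wide and 19 mm tall, connect adjacent legs with their undersides at z = 88 mm, each running between the inner faces of the legs it joins and aligned with the legs' outer faces on the other axis.

C is an open storage box with external size 519×394×85 mm and wall thickness 8 mm (the base is also 8 mm thick). The base covers the whole footprint; the four walls stand on the base, with the y-facing walls full-width and the x-facing walls fitting between their inner faces.

Four stools sit around the table at the −y, +y, −x, +x sides. The open box is on top of the table.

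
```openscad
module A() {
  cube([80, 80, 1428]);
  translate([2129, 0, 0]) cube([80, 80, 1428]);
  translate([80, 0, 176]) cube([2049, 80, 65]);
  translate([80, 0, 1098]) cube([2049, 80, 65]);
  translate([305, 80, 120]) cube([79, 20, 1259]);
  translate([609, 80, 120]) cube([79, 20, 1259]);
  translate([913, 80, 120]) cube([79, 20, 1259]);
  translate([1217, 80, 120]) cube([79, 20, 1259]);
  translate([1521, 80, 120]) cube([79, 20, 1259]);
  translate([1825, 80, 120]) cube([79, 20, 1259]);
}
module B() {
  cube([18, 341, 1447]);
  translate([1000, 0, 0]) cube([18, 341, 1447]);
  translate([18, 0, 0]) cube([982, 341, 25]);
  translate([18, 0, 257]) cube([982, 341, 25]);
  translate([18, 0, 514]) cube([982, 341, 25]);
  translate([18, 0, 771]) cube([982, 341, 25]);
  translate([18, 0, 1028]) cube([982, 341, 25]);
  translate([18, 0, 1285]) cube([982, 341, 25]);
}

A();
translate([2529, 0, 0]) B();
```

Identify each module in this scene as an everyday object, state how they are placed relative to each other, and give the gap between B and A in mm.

A is a fence section. B is a bookshelf. The bookshelf is on the floor beside the fence section on its +x side. The gap between the bookshelf and the fence section is 320 mm.

The bookshelf's nearest face is 320 mm from the fence section's +x face.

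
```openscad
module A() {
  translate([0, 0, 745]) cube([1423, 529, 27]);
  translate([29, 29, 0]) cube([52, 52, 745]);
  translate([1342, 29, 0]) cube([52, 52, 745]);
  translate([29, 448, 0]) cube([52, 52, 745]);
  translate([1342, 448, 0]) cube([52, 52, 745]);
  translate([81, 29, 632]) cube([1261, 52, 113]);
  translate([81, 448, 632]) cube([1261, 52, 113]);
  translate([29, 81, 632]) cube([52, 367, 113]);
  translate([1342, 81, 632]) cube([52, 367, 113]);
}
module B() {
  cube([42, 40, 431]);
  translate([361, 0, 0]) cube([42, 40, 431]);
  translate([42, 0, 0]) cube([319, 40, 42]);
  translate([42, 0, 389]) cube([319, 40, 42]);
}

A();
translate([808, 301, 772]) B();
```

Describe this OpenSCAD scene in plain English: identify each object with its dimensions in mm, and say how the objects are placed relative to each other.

A is a table with a 1423×529 mm rectangular top, 27 mm thick, top surface at z = 772 mm, supported by four 52×52 mm square legs, each inset 29 mm from the nearest pair of top edges, running from the floor. Four apron rails, 52 mm thick and 113 mm tall, run between adjacent legs with their top edges flush with the underside of the top and their outer faces flush with the legs' outer faces.

B is a rectangular picture frame lying in the x–z plane (depth along y). The opening is 319 mm wide (x) by 347 mm tall (z), surrounded by a border 42 mm wide on all four sides. The frame is 40 mm deep and is made of two full-height vertical stiles with two horizontal rails fitted between them.

The picture frame is on top of the table.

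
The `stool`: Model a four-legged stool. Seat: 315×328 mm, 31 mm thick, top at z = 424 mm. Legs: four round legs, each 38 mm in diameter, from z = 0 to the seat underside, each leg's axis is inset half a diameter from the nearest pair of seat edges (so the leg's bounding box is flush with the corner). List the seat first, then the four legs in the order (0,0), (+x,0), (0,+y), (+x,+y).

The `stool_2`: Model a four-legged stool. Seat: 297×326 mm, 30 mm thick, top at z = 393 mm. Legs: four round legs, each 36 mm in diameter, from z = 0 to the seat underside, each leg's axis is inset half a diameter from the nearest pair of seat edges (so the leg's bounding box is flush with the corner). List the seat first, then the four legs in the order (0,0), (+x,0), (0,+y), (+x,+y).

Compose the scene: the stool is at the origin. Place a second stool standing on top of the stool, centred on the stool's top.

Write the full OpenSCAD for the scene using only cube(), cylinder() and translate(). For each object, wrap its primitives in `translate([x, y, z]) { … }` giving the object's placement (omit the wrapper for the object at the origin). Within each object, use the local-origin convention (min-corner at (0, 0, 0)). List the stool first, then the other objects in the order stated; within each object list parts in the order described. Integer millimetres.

translate([0, 0, 393]) cube([315, 328, 31]);
translate([19, 19, 0]) cylinder(h = 393, r = 19);
translate([296, 19, 0]) cylinder(h = 393, r = 19);
translate([19, 309, 0]) cylinder(h = 393, r = 19);
translate([296, 309, 0]) cylinder(h = 393, r = 19);
translate([9, 1, 424]) {
  translate([0, 0, 363]) cube([297, 326, 30]);
  translate([18, 18, 0]) cylinder(h = 363, r = 18);
  translate([279, 18, 0]) cylinder(h = 363, r = 18);
  translate([18, 308, 0]) cylinder(h = 363, r = 18);
  translate([279, 308, 0]) cylinder(h = 363, r = 18);
}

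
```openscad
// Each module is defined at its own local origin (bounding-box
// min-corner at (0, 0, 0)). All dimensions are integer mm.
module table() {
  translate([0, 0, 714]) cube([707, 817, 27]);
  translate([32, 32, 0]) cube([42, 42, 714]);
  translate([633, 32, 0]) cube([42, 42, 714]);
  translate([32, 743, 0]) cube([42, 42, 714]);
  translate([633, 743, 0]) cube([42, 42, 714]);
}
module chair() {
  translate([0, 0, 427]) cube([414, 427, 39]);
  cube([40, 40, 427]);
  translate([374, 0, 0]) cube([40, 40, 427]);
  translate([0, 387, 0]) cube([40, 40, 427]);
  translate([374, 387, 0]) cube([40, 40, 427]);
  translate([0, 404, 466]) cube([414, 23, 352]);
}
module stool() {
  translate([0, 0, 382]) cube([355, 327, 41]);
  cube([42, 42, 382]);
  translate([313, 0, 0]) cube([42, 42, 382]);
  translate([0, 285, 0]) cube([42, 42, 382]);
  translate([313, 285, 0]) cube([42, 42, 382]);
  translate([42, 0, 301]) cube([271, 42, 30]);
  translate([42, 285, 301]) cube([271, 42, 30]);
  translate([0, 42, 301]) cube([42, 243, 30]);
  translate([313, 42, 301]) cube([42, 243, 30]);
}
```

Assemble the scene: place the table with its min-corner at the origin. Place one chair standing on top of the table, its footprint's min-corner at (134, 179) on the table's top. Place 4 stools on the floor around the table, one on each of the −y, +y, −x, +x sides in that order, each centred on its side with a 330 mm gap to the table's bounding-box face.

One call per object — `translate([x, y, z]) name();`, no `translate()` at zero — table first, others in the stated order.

table();
translate([134, 179, 741]) chair();
translate([176, -657, 0]) stool();
translate([176, 1147, 0]) stool();
translate([-685, 245, 0]) stool();
translate([1037, 245, 0]) stool();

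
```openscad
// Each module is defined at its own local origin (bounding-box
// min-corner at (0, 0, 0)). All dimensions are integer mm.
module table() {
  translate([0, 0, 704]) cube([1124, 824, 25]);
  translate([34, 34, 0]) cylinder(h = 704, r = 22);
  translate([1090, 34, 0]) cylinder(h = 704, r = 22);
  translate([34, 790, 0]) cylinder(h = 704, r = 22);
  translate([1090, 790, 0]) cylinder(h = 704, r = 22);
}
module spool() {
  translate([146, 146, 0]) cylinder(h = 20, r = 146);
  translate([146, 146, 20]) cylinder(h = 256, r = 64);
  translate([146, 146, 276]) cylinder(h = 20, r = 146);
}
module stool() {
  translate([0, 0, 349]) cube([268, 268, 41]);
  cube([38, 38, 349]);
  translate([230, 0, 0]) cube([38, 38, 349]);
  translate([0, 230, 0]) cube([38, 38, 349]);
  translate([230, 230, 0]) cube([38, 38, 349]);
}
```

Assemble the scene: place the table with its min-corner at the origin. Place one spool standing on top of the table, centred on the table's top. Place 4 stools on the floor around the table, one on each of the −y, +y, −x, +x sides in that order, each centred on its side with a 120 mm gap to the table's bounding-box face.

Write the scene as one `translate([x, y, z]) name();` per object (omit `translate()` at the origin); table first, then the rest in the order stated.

table();
translate([416, 266, 729]) spool();
translate([428, -388, 0]) stool();
translate([428, 944, 0]) stool();
translate([-388, 278, 0]) stool();
translate([1244, 278, 0]) stool();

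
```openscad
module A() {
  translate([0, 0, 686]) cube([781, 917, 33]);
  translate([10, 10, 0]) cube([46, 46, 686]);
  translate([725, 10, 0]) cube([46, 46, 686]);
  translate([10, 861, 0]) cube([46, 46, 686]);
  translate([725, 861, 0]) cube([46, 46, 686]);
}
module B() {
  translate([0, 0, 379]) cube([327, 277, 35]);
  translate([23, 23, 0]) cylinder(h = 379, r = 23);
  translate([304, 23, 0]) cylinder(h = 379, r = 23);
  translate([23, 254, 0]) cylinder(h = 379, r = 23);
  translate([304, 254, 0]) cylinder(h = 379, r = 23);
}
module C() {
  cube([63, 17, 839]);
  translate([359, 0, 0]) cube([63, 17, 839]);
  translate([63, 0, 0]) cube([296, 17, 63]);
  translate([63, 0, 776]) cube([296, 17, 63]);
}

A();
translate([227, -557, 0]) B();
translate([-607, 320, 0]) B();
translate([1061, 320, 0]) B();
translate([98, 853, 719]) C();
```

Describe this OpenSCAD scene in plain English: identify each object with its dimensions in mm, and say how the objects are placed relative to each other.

A is a table with a 781×917 mm rectangular top, 33 mm thick, top surface at z = 719 mm, supported by four 46×46 mm square legs, each inset 10 mm from the nearest pair of top edges, running from the floor.

B is a four-legged stool. The seat is 327×277 mm, 35 mm thick, top at z = 414 mm. It stands on four round legs, each 46 mm in diameter, from z = 0 to the seat underside, each leg's axis is inset half a diameter from the nearest pair of seat edges (so the leg's bounding box is flush with the corner).

C is a picture frame with a 296×713 mm rectangular opening (x by z) and a uniform 63 mm border on every side. Frame depth is 17 mm along y. It is built from two vertical stiles running the full outside height and two horizontal rails spanning the gap between the stiles.

Three stools sit around the table at the −y, −x, +x sides. The picture frame is on top of the table.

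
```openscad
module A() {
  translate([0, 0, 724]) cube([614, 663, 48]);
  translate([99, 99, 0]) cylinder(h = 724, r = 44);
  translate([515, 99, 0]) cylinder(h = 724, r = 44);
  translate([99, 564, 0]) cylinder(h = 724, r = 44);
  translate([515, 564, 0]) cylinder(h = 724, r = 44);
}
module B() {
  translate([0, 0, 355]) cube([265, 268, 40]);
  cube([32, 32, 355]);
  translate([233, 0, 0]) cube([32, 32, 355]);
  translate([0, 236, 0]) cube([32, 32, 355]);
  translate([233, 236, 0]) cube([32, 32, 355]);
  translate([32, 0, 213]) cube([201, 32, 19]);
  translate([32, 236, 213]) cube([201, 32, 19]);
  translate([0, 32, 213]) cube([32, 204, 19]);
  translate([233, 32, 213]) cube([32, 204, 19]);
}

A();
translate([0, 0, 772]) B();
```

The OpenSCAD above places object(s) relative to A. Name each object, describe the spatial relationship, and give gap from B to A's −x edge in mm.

The stool's min-x is at 0; the table's min-x is 0; gap = 0 mm.

A is a table. B is a stool. The stool is on top of the table. The gap from the stool to the table's −x edge is 0 mm.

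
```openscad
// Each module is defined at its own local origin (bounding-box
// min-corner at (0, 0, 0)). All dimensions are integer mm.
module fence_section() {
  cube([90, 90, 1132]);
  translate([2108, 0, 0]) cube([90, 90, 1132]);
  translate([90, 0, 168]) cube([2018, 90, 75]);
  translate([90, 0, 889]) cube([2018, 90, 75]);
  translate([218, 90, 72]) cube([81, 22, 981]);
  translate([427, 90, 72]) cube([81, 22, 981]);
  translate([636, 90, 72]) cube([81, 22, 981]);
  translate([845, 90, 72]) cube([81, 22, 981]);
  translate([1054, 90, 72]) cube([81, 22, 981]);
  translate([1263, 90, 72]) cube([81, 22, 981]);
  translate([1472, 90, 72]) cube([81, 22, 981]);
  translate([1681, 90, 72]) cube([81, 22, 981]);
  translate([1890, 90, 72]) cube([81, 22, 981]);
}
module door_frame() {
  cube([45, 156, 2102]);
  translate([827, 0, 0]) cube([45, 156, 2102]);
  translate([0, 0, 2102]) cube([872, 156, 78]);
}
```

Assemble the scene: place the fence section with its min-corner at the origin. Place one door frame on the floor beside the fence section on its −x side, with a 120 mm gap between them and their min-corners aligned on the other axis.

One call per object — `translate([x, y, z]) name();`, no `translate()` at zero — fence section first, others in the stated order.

fence_section();
translate([-992, 0, 0]) door_frame();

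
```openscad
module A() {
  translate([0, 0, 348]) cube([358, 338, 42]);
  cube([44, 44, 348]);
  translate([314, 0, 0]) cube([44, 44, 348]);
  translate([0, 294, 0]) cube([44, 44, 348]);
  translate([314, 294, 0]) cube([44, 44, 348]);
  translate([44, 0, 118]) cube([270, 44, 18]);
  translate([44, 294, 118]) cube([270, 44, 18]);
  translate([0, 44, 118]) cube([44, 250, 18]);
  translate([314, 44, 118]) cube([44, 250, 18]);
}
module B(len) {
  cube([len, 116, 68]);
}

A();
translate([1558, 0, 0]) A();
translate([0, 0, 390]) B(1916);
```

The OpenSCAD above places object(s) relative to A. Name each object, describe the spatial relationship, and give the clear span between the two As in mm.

Second stool starts at x = 1558; first ends at x = 358; clear span = 1558 − 358 = 1200 mm.

A is a stool. B is a beam. A beam spans the tops of two stools. The clear span between the two stools is 1200 mm.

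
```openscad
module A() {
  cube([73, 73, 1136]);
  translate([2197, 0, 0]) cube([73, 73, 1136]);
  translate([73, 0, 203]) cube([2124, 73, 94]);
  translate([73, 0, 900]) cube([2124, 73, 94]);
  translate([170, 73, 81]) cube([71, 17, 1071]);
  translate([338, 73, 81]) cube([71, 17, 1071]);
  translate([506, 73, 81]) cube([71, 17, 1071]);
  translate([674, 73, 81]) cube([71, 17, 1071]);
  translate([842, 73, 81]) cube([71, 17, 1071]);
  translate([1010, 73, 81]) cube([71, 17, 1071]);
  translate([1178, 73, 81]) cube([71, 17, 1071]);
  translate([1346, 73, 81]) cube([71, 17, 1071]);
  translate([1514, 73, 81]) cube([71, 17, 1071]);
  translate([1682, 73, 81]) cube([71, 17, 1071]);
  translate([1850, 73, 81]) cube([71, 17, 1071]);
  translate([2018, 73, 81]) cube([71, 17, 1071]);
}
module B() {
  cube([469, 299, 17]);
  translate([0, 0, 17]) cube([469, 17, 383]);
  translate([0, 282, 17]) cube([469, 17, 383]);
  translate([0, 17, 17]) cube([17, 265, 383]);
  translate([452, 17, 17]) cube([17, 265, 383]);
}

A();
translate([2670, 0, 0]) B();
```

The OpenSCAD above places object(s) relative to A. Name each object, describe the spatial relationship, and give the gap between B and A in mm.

A is a fence section. B is an open box. The open box is on the floor beside the fence section on its +x side. The gap between the open box and the fence section is 400 mm.

The open box's nearest face is 400 mm from the fence section's +x face.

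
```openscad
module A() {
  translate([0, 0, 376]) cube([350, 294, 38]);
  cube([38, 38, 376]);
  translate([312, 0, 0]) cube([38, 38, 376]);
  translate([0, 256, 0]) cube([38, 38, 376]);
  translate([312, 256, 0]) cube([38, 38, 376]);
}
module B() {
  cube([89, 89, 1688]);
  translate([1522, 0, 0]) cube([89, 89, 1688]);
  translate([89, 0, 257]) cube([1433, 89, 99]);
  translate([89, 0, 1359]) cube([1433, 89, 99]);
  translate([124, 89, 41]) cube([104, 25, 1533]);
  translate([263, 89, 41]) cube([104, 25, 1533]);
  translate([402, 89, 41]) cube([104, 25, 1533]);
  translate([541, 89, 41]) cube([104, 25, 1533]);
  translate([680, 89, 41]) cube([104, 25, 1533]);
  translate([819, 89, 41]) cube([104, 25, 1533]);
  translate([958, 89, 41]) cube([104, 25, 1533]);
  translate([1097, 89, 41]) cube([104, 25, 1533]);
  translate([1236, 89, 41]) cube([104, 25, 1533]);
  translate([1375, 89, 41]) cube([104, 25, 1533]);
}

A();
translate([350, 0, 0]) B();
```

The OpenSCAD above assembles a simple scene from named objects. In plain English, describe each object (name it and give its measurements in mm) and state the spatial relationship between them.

A is a simple wooden stool: a rectangular seat 350 mm (x) by 294 mm (y), 38 mm thick, top face at z = 414 mm, on four square legs, each 38×38 mm in cross-section. The legs rest on z = 0, each flush with a corner of the seat.

B is a fence section. Two 89×89 mm posts, 1688 mm tall, stand on the floor with a clear span of 1433 mm between their inner faces. Two horizontal rails of 89×99 mm section span the gap between the posts with their undersides at z = 257 mm and z = 1359 mm, flush with the posts' −y face. 10 pickets, each 104 mm wide, 25 mm thick and 1533 mm tall, are fixed to the +y face of the rails with their bottoms at z = 41 mm, evenly spaced across the span with equal gaps (rounded down to the nearest mm) at the −x end and between each pair — any rounding remainder accumulates at the +x end.

The fence section is against the stool's +x side, with their −y faces flush.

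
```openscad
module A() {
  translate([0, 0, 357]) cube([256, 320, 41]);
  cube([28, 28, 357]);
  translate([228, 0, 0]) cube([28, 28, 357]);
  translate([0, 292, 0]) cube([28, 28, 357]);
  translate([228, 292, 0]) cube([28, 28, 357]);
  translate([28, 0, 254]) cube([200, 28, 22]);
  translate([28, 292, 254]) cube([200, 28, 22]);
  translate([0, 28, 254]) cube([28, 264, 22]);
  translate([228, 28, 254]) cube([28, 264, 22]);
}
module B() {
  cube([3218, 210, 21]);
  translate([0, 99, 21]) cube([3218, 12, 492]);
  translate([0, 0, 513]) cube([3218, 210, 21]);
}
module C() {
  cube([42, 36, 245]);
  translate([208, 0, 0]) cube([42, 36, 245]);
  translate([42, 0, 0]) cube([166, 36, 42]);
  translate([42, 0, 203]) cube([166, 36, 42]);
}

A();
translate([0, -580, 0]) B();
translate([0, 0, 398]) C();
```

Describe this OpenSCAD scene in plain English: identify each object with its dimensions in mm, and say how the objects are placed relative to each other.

A is a four-legged stool. The seat is 256×320 mm, 41 mm thick, top at z = 398 mm. It stands on four square legs, each 28×28 mm in cross-section, from z = 0 to the seat underside, each flush with a corner of the seat. Four stretchers, 28 mm wide and 22 mm tall, connect adjacent legs with their undersides at z = 254 mm, each running between the inner faces of the legs it joins and aligned with the legs' outer faces on the other axis.

B is an I-beam lying along x, 3218 mm long. Overall section height 534 mm. Two flanges 210 mm wide (y) and 21 mm thick, one on the floor and one at the top; a web 12 mm thick runs between them, centred on the flange width.

C is a picture frame with a 166×161 mm rectangular opening (x by z) and a uniform 42 mm border on every side. Frame depth is 36 mm along y. It is built from two vertical stiles running the full outside height and two horizontal rails spanning the gap between the stiles.

The I-beam is on the floor beside the stool on its −y side. The picture frame is on top of the stool.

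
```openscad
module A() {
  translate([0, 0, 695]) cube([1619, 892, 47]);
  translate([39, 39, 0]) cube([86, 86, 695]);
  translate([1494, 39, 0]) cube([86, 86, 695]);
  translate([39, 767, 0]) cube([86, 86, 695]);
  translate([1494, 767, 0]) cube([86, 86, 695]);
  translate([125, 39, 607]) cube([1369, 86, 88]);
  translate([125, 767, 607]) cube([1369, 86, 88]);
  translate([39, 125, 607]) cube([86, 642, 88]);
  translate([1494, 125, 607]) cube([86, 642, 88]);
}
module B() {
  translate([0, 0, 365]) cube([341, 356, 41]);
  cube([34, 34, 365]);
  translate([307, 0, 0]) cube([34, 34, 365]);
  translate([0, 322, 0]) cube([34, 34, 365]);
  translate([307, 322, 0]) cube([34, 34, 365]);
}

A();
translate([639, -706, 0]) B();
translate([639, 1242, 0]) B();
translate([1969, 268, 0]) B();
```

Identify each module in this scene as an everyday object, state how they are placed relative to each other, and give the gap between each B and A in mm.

A is a table. B is a stool. Three stools sit around the table at the −y, +y, +x sides. The gap between each stool and the table is 350 mm.

Each stool's nearest face is 350 mm from the table's bounding box.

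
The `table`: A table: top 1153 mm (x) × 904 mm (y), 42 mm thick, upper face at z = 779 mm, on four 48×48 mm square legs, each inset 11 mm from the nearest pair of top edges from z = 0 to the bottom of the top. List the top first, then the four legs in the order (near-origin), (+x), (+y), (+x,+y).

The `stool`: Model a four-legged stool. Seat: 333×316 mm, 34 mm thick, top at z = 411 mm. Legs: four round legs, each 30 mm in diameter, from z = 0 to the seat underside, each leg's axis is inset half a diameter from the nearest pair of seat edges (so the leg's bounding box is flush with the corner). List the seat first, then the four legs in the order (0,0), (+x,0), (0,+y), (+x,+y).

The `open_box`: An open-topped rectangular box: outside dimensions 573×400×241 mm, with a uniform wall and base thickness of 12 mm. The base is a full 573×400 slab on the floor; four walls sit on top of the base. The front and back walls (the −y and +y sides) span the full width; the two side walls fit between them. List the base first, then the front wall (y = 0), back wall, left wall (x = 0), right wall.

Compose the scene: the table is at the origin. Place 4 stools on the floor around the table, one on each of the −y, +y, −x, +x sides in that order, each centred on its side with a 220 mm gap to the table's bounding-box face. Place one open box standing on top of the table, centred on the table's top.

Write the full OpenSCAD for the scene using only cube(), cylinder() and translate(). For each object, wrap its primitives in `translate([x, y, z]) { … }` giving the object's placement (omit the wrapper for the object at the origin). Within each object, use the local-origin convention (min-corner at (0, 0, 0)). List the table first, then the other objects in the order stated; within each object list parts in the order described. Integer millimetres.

translate([0, 0, 737]) cube([1153, 904, 42]);
translate([11, 11, 0]) cube([48, 48, 737]);
translate([1094, 11, 0]) cube([48, 48, 737]);
translate([11, 845, 0]) cube([48, 48, 737]);
translate([1094, 845, 0]) cube([48, 48, 737]);
translate([410, -536, 0]) {
  translate([0, 0, 377]) cube([333, 316, 34]);
  translate([15, 15, 0]) cylinder(h = 377, r = 15);
  translate([318, 15, 0]) cylinder(h = 377, r = 15);
  translate([15, 301, 0]) cylinder(h = 377, r = 15);
  translate([318, 301, 0]) cylinder(h = 377, r = 15);
}
translate([410, 1124, 0]) {
  translate([0, 0, 377]) cube([333, 316, 34]);
  translate([15, 15, 0]) cylinder(h = 377, r = 15);
  translate([318, 15, 0]) cylinder(h = 377, r = 15);
  translate([15, 301, 0]) cylinder(h = 377, r = 15);
  translate([318, 301, 0]) cylinder(h = 377, r = 15);
}
translate([-553, 294, 0]) {
  translate([0, 0, 377]) cube([333, 316, 34]);
  translate([15, 15, 0]) cylinder(h = 377, r = 15);
  translate([318, 15, 0]) cylinder(h = 377, r = 15);
  translate([15, 301, 0]) cylinder(h = 377, r = 15);
  translate([318, 301, 0]) cylinder(h = 377, r = 15);
}
translate([1373, 294, 0]) {
  translate([0, 0, 377]) cube([333, 316, 34]);
  translate([15, 15, 0]) cylinder(h = 377, r = 15);
  translate([318, 15, 0]) cylinder(h = 377, r = 15);
  translate([15, 301, 0]) cylinder(h = 377, r = 15);
  translate([318, 301, 0]) cylinder(h = 377, r = 15);
}
translate([290, 252, 779]) {
  cube([573, 400, 12]);
  translate([0, 0, 12]) cube([573, 12, 229]);
  translate([0, 388, 12]) cube([573, 12, 229]);
  translate([0, 12, 12]) cube([12, 376, 229]);
  translate([561, 12, 12]) cube([12, 376, 229]);
}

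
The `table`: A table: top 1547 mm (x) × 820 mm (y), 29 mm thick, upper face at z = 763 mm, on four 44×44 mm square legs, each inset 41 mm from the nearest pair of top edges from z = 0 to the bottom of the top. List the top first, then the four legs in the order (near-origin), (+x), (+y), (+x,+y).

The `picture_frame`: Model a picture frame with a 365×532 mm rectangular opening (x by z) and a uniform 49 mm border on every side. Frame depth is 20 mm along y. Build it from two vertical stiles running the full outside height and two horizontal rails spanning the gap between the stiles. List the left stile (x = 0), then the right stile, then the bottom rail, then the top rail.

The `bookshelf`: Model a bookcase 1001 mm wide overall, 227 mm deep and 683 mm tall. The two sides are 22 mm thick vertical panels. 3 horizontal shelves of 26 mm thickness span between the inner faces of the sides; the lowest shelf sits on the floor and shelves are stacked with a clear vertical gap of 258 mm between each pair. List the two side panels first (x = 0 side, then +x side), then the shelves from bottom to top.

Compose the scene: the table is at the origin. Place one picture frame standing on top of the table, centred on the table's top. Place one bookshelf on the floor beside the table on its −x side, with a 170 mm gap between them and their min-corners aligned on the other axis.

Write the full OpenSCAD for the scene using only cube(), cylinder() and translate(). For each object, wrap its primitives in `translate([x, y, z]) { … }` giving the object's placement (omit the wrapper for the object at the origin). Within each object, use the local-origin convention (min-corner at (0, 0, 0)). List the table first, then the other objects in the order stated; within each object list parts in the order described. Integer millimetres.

translate([0, 0, 734]) cube([1547, 820, 29]);
translate([41, 41, 0]) cube([44, 44, 734]);
translate([1462, 41, 0]) cube([44, 44, 734]);
translate([41, 735, 0]) cube([44, 44, 734]);
translate([1462, 735, 0]) cube([44, 44, 734]);
translate([542, 400, 763]) {
  cube([49, 20, 630]);
  translate([414, 0, 0]) cube([49, 20, 630]);
  translate([49, 0, 0]) cube([365, 20, 49]);
  translate([49, 0, 581]) cube([365, 20, 49]);
}
translate([-1171, 0, 0]) {
  cube([22, 227, 683]);
  translate([979, 0, 0]) cube([22, 227, 683]);
  translate([22, 0, 0]) cube([957, 227, 26]);
  translate([22, 0, 284]) cube([957, 227, 26]);
  translate([22, 0, 568]) cube([957, 227, 26]);
}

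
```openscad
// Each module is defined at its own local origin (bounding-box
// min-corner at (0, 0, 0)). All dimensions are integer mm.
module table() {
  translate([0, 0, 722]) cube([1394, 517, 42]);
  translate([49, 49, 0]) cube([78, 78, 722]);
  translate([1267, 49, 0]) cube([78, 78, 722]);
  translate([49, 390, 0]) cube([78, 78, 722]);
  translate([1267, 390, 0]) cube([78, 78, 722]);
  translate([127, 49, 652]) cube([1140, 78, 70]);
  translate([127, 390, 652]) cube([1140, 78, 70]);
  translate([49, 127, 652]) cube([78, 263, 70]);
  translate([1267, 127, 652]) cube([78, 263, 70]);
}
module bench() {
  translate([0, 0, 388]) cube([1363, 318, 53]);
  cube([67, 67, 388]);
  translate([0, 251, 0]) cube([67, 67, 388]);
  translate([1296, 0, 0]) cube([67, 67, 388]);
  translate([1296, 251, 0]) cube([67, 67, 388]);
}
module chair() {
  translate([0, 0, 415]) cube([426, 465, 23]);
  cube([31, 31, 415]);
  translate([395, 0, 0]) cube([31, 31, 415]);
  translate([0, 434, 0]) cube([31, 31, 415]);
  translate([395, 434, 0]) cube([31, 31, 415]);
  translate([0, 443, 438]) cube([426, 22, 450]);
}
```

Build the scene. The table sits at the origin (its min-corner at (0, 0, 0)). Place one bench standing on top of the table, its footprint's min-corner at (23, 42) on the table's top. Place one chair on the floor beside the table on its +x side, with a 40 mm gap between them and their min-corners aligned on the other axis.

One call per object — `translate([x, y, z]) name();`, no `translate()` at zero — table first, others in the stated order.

table();
translate([23, 42, 764]) bench();
translate([1434, 0, 0]) chair();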